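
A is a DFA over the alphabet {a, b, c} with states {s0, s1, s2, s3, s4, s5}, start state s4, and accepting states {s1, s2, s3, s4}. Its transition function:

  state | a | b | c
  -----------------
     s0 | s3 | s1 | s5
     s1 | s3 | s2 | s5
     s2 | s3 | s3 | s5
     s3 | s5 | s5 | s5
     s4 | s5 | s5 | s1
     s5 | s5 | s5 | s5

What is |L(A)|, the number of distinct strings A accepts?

The useful subgraph on states {s1, s2, s3, s4} is acyclic, so L(A) is finite; the longest accepting path visits 4 useful states, giving maximum string length 3.
Counting accepting paths from s4 by length: 1 of length 0, 1 of length 1, 2 of length 2, 2 of length 3. Total 6.

6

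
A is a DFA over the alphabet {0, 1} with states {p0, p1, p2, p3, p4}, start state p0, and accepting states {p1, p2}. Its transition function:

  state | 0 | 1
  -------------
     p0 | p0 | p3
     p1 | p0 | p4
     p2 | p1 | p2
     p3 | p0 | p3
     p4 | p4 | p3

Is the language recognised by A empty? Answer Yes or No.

Yes

The states reachable from the start state are {p0, p3}.
None of the accepting states {p1, p2} is reachable, so no string is accepted and L(A) = ∅.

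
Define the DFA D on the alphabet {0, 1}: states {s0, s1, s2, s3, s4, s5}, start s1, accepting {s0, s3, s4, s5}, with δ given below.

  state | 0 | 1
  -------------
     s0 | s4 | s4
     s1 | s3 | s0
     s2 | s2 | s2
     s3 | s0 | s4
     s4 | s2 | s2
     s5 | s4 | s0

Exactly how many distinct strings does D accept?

The useful subgraph on states {s0, s1, s3, s4} is acyclic, so L(D) is finite; the longest accepting path visits 4 useful states, giving maximum string length 3.
Counting accepting paths from s1 by length: 2 of length 1, 4 of length 2, 2 of length 3. Total 8.

8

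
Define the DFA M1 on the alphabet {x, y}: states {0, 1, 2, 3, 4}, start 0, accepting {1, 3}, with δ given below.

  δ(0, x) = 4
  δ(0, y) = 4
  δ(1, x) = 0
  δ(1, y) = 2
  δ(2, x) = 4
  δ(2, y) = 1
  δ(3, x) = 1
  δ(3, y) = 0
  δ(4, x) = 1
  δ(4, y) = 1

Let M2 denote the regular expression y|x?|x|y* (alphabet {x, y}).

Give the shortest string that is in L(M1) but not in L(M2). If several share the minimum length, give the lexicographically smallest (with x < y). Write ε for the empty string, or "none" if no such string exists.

The string xx is accepted by M1 but not by M2.
No shorter string lies in the difference, and xx is the lexicographically first length-2 string in L(M1) \ L(M2).

xx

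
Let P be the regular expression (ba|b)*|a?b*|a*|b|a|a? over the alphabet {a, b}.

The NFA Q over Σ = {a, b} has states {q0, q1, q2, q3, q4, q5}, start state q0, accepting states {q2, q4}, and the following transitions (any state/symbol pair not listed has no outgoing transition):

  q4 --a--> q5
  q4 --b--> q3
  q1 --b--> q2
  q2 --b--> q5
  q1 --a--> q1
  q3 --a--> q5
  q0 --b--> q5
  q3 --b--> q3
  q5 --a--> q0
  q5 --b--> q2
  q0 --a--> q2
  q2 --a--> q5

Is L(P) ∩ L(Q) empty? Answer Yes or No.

No

The string a is accepted by both P and Q.
Hence L(P) ∩ L(Q) ≠ ∅.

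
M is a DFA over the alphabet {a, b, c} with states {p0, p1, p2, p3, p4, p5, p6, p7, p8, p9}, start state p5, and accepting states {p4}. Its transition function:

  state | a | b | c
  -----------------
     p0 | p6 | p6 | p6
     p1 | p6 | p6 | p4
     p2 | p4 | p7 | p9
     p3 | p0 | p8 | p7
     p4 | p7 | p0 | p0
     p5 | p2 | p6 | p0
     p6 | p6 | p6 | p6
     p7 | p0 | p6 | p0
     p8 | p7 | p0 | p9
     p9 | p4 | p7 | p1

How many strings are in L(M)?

The useful subgraph on states {p1, p2, p4, p5, p9} is acyclic, so L(M) is finite; the longest accepting path visits 5 useful states, giving maximum string length 4.
Counting accepting paths from p5 by length: 1 of length 2, 1 of length 3, 1 of length 4. Total 3.

3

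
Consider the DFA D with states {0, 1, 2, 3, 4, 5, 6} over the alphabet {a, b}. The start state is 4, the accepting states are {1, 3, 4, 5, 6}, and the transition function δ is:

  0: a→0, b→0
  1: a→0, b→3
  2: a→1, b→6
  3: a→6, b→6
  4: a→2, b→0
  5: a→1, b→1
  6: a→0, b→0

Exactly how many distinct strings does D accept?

The useful subgraph on states {1, 2, 3, 4, 6} is acyclic, so L(D) is finite; the longest accepting path visits 5 useful states, giving maximum string length 4.
Counting accepting paths from 4 by length: 1 of length 0, 2 of length 2, 1 of length 3, 2 of length 4. Total 6.

6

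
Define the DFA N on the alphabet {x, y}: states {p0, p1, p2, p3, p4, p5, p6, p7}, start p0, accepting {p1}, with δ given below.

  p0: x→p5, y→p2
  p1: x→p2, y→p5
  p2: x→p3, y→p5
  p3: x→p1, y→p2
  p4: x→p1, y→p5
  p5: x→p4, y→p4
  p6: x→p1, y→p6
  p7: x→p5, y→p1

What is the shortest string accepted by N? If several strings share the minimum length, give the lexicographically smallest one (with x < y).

A breadth-first search from p0 reaches an accepting state first via the path p0 → p5 → p4 → p1 on input xxx.
No string of length < 3 is accepted (BFS exhausts all shorter strings without reaching an accepting state), and xxx is the lexicographically least accepting string of length 3.

xxx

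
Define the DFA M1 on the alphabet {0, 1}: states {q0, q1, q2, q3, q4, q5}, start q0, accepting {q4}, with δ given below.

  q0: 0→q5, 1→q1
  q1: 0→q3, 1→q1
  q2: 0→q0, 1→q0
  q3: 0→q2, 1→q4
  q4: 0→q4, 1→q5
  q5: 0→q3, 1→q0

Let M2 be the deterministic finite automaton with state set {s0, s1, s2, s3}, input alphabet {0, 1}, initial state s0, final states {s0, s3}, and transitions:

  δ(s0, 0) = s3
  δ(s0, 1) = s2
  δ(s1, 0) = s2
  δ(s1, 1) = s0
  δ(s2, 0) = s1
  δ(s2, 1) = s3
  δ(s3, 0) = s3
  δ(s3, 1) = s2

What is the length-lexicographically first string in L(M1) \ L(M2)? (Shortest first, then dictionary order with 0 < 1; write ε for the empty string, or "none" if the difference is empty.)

001

The string 001 is accepted by M1 but not by M2.
No shorter string lies in the difference, and 001 is the lexicographically first length-3 string in L(M1) \ L(M2).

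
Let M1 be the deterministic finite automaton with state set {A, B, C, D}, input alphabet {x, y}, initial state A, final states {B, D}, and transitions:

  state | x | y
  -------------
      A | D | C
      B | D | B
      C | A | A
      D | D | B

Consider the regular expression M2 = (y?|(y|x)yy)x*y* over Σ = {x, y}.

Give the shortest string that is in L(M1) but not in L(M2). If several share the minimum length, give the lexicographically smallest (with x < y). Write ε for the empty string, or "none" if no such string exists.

The string xyx is accepted by M1 but not by M2.
No shorter string lies in the difference, and xyx is the lexicographically first length-3 string in L(M1) \ L(M2).

xyx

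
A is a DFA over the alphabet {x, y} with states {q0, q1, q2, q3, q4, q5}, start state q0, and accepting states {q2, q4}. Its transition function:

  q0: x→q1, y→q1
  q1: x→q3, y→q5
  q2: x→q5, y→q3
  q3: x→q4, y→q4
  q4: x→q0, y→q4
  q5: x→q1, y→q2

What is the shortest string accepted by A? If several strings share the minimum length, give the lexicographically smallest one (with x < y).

A breadth-first search from q0 reaches an accepting state first via the path q0 → q1 → q3 → q4 on input xxx.
No string of length < 3 is accepted (BFS exhausts all shorter strings without reaching an accepting state), and xxx is the lexicographically least accepting string of length 3.

xxx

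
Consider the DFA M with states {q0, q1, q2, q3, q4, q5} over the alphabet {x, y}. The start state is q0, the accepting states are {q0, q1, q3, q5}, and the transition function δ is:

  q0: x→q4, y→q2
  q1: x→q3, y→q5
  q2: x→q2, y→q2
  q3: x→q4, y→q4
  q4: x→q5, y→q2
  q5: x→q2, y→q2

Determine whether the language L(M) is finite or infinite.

The useful states (reachable from q0 and able to reach an accepting state) are {q0, q4, q5}.
Restricted to these states the transition graph has no cycle, so every accepting path has bounded length and L is finite.

finite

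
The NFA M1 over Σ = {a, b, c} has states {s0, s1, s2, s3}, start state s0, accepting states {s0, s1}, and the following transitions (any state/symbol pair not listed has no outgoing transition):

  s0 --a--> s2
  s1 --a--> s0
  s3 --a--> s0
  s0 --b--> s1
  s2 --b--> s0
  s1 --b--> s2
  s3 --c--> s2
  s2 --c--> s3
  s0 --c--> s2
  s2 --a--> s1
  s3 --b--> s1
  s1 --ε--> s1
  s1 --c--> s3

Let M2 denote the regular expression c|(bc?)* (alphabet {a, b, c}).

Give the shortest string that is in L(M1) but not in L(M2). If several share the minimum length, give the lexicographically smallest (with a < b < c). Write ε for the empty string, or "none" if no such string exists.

The string aa is accepted by M1 but not by M2.
No shorter string lies in the difference, and aa is the lexicographically first length-2 string in L(M1) \ L(M2).

aa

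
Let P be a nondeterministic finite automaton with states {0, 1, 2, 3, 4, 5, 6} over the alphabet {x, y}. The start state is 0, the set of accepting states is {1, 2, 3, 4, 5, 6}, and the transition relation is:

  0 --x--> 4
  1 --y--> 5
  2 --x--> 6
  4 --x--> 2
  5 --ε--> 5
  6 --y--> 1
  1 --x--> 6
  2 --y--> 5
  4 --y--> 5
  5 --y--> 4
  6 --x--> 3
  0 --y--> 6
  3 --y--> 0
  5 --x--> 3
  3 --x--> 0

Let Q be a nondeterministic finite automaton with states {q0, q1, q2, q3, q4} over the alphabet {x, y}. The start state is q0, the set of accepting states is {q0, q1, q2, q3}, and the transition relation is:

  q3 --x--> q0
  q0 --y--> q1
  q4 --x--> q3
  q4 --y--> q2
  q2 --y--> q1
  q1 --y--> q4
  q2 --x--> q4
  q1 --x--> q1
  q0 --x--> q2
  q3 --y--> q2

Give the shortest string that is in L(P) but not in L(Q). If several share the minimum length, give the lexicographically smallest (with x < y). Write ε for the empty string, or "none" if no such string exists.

xx

The string xx is accepted by P but not by Q.
No shorter string lies in the difference, and xx is the lexicographically first length-2 string in L(P) \ L(Q).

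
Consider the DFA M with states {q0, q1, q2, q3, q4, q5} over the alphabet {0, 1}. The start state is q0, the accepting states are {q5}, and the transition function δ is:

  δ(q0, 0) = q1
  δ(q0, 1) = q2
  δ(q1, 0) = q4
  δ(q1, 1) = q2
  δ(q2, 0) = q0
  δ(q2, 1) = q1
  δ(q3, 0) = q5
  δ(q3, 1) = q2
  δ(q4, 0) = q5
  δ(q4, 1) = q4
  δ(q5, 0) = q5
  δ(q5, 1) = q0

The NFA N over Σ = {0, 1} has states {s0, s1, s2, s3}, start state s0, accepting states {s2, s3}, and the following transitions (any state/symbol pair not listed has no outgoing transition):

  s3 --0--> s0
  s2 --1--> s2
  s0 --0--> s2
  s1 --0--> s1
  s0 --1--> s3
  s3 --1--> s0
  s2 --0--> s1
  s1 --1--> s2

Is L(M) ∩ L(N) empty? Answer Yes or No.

Exploring the product automaton M × N from the start pair (q0, s0), following both machines on each input symbol, reaches 11 state pairs: (q0, s0), (q1, s2), (q2, s3), (q4, s1), (q2, s2), (q1, s0), (q5, s1), (q4, s2), (q0, s1), (q0, s2), (q1, s1).
M accepts in {q5} and N accepts in {s2, s3}; no reachable pair has both components accepting, so no string drives both machines to acceptance simultaneously and L(M) ∩ L(N) = ∅.
So no string is accepted by both, and the intersection is empty.

Yes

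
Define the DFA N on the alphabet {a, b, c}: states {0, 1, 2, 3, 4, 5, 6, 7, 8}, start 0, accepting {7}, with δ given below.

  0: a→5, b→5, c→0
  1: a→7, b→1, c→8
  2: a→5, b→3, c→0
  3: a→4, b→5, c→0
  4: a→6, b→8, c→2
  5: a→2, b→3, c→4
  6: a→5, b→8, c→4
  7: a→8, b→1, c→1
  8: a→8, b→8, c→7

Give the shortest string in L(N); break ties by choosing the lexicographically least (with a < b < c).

acbc

A breadth-first search from 0 reaches an accepting state first via the path 0 → 5 → 4 → 8 → 7 on input acbc.
No string of length < 4 is accepted (BFS exhausts all shorter strings without reaching an accepting state), and acbc is the lexicographically least accepting string of length 4.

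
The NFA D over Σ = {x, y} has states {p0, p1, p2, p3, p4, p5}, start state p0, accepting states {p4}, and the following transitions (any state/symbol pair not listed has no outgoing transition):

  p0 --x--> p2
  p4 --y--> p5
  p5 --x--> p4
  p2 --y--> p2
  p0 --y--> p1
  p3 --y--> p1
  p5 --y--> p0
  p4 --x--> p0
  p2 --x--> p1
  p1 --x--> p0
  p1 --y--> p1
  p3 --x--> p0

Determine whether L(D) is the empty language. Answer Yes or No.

The states reachable from the start state are {p0, p1, p2}.
None of the accepting states {p4} is reachable, so no string is accepted and L(D) = ∅.

Yes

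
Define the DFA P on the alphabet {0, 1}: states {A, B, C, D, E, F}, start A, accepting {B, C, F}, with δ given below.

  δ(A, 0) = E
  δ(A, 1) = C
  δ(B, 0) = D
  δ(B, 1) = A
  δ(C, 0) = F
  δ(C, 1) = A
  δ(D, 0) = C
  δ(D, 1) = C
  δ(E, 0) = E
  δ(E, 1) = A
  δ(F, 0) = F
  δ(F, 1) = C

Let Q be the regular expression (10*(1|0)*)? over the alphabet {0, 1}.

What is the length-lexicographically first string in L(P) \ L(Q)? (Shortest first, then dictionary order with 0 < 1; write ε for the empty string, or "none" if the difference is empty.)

011

The string 011 is accepted by P but not by Q.
No shorter string lies in the difference, and 011 is the lexicographically first length-3 string in L(P) \ L(Q).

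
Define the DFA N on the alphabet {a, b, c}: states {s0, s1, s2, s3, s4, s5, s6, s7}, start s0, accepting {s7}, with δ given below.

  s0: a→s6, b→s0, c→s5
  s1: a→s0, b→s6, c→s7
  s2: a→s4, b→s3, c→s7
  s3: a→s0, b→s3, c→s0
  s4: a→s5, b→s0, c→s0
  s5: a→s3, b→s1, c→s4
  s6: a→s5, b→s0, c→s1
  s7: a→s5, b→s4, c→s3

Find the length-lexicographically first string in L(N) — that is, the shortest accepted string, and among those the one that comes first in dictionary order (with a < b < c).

A breadth-first search from s0 reaches an accepting state first via the path s0 → s6 → s1 → s7 on input acc.
No string of length < 3 is accepted (BFS exhausts all shorter strings without reaching an accepting state), and acc is the lexicographically least accepting string of length 3.

acc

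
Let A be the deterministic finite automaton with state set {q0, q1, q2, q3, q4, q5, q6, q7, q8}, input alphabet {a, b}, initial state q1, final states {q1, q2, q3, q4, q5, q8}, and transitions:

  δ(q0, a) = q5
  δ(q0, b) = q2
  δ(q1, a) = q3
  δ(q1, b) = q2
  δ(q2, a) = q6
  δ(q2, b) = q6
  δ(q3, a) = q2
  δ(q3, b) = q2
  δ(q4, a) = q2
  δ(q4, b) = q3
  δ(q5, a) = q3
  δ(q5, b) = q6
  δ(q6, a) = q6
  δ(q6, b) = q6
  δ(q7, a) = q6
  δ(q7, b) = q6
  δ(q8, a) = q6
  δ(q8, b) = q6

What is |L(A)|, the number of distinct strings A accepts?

The useful subgraph on states {q1, q2, q3} is acyclic, so L(A) is finite; the longest accepting path visits 3 useful states, giving maximum string length 2.
Counting accepting paths from q1 by length: 1 of length 0, 2 of length 1, 2 of length 2. Total 5.

5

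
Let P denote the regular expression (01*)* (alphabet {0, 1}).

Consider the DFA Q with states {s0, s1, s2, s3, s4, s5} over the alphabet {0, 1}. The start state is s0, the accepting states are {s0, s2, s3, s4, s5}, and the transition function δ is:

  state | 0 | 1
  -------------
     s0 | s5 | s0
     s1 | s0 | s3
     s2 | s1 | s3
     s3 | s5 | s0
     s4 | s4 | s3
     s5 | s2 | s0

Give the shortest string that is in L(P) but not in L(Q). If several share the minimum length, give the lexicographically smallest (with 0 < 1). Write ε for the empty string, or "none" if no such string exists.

000

The string 000 is accepted by P but not by Q.
No shorter string lies in the difference, and 000 is the lexicographically first length-3 string in L(P) \ L(Q).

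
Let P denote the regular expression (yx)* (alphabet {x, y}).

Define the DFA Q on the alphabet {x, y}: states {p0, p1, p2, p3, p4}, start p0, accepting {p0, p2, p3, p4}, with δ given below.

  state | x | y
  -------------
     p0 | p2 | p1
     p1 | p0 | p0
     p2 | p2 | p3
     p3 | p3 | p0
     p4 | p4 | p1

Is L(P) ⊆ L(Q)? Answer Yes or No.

Yes

Converting the expression P to a DFA (subset construction, then merging equivalent states) gives the minimal DFA with states {r0, r1, r2}, start state r0, accepting states {r0} and transitions r0: x→r1, y→r2; r1: x→r1, y→r1; r2: x→r0, y→r1.
Exploring the product automaton P × Q from the start pair (r0, p0), following both machines on each input symbol, reaches 6 state pairs: (r0, p0), (r1, p2), (r2, p1), (r1, p3), (r1, p0), (r1, p1).
P accepts in {r0} and Q accepts in {p0, p2, p3, p4}. The reachable pairs whose P-component is accepting are (r0, p0); in each of them the Q-component is accepting too, so the product for L(P) \ L(Q) (P-component accepting, Q-component rejecting) has no reachable accepting pair and the difference is empty.
Hence every string in L(P) is also in L(Q).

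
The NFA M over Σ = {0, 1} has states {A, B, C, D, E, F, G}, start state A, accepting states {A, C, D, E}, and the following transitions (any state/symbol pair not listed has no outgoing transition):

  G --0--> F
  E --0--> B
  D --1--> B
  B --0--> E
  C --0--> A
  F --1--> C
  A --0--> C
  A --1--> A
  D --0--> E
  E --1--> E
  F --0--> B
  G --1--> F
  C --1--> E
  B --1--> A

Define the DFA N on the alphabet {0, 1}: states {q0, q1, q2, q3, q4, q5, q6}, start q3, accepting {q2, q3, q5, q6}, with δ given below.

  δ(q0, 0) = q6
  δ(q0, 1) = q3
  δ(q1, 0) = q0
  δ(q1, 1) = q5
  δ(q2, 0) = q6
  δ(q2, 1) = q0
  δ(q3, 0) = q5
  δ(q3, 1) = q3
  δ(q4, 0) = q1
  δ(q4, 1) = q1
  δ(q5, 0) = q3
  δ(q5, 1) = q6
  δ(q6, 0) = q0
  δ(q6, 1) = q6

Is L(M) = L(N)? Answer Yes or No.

Exploring the product automaton M × N from the start pair (A, q3), following both machines on each input symbol, reaches 4 state pairs: (A, q3), (C, q5), (E, q6), (B, q0).
M accepts in {A, C, D, E} and N accepts in {q2, q3, q5, q6}. In every reachable pair the two components are either both accepting — (A, q3), (C, q5), (E, q6) — or both non-accepting, so no string is accepted by exactly one of the machines: L(M) \ L(N) and L(N) \ L(M) are both empty.
Hence every string is accepted by M iff it is accepted by N, and the two languages coincide.

Yes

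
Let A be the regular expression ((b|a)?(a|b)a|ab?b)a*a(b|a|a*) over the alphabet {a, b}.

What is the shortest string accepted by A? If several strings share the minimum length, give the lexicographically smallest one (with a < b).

aaa

By inspection of the expression, no string of length less than 3 matches, and aaa is the lexicographically first match of length 3.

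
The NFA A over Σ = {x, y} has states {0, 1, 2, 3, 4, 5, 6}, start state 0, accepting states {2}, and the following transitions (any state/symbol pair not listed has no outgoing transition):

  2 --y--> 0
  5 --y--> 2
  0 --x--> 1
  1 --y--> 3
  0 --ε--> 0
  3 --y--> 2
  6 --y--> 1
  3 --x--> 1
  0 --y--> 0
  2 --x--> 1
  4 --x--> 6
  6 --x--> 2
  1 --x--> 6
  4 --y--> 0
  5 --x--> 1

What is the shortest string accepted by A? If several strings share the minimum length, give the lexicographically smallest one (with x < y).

xxx

A breadth-first search from 0 reaches an accepting state first via the path 0 → 1 → 6 → 2 on input xxx.
No string of length < 3 is accepted (BFS exhausts all shorter strings without reaching an accepting state), and xxx is the lexicographically least accepting string of length 3.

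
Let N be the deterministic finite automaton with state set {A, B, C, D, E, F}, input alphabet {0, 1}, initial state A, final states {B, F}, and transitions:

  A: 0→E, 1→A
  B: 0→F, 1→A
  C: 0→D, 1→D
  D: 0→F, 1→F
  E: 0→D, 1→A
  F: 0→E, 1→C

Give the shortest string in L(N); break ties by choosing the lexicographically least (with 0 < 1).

A breadth-first search from A reaches an accepting state first via the path A → E → D → F on input 000.
No string of length < 3 is accepted (BFS exhausts all shorter strings without reaching an accepting state), and 000 is the lexicographically least accepting string of length 3.

000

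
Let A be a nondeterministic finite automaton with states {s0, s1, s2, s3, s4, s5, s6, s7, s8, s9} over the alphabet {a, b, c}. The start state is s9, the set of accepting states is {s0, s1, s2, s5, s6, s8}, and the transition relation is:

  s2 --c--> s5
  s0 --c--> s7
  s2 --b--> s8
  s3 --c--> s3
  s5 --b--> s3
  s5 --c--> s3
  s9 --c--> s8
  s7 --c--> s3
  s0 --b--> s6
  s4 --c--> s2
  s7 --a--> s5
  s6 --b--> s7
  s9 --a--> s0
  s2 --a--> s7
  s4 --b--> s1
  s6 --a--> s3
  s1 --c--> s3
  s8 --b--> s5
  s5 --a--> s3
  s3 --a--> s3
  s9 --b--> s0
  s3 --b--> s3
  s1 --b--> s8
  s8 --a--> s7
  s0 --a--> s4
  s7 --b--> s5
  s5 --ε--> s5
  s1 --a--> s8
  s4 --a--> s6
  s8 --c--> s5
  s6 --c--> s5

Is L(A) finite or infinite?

The useful states (reachable from s9 and able to reach an accepting state) are {s0, s1, s2, s4, s5, s6, s7, s8, s9}.
Restricted to these states the transition graph has no cycle, so every accepting path has bounded length and L is finite.

finite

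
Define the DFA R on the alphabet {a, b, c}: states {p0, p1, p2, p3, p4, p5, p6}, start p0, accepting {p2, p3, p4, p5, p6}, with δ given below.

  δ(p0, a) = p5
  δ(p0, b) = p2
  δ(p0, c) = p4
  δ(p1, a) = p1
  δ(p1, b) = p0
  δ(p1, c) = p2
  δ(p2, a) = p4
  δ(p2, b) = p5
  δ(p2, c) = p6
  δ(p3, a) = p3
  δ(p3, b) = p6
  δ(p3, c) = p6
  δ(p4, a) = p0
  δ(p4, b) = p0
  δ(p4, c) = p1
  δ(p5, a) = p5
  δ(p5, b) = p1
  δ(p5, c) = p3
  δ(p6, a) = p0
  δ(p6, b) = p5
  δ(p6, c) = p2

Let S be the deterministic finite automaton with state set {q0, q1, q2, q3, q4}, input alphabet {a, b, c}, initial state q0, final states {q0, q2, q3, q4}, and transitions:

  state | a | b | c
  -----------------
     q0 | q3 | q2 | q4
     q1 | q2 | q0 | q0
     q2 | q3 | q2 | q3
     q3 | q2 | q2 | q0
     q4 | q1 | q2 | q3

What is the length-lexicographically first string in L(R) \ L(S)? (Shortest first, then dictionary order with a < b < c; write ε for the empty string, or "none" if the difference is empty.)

The string bacca is accepted by R but not by S.
No shorter string lies in the difference, and bacca is the lexicographically first length-5 string in L(R) \ L(S).

bacca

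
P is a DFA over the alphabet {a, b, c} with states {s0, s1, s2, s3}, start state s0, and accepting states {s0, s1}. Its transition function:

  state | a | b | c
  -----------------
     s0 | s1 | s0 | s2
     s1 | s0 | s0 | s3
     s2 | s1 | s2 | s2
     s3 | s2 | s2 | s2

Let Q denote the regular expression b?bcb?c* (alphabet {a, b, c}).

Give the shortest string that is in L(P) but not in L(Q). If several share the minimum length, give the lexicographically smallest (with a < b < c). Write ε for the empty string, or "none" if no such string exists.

ε

The empty string ε is accepted by P but not by Q.
Since ε is the unique shortest string, it is the required witness.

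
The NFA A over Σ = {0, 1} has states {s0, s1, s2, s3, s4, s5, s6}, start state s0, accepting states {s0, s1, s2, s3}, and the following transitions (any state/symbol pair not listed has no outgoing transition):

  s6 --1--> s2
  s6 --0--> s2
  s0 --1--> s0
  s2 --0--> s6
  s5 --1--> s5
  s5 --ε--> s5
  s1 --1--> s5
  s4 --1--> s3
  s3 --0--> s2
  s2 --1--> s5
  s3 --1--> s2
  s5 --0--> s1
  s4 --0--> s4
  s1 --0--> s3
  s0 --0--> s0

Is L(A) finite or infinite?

State s0 is reachable from the start and can reach an accepting state, and it lies on the cycle s0 → s0.
Traversing that cycle any number of times yields accepted strings of unbounded length, so the language is infinite.

infinite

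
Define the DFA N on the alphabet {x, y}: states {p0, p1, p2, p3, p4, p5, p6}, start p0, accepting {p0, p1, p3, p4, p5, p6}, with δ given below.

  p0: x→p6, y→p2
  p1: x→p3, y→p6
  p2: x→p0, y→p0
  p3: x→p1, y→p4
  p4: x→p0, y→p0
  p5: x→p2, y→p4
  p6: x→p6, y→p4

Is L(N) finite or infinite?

infinite

State p0 is reachable from the start and can reach an accepting state, and it lies on the cycle p0 → p2 → p0.
Traversing that cycle any number of times yields accepted strings of unbounded length, so the language is infinite.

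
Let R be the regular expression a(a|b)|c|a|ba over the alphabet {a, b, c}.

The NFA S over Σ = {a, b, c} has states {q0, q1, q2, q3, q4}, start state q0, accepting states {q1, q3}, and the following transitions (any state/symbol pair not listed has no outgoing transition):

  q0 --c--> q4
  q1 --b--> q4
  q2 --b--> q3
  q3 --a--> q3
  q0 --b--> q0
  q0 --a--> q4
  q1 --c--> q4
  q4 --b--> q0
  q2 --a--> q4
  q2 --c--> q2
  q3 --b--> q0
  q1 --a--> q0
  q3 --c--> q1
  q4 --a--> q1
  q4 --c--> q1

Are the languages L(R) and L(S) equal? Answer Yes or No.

The string a is accepted by R but rejected by S.
So L(R) ≠ L(S).

No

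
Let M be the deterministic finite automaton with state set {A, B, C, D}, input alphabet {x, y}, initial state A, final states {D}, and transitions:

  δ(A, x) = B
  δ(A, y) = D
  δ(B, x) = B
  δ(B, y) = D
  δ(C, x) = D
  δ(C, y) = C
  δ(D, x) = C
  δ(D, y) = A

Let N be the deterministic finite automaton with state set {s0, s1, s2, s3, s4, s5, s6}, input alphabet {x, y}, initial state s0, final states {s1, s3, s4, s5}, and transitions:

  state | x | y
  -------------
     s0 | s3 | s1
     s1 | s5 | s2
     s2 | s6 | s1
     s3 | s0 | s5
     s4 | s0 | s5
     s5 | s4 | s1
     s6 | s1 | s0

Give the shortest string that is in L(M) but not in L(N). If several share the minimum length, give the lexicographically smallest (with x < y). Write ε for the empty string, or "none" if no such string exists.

The string xyxx is accepted by M but not by N.
No shorter string lies in the difference, and xyxx is the lexicographically first length-4 string in L(M) \ L(N).

xyxx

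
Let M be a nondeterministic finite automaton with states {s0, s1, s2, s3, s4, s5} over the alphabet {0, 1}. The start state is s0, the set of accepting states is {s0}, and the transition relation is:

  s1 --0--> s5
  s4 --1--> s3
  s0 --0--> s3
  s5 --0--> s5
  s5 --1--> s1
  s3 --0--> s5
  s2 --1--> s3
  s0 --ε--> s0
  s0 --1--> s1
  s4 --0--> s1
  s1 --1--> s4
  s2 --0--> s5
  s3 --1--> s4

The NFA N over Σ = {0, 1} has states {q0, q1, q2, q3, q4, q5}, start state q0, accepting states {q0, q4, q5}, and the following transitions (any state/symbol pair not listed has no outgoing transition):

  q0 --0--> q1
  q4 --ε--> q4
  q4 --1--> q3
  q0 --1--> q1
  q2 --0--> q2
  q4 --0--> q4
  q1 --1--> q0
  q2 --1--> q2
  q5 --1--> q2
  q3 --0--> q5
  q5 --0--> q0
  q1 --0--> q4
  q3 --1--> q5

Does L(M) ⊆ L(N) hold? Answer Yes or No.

Yes

Exploring the product automaton M × N from the start pair (s0, q0), following both machines on each input symbol, reaches 21 state pairs: (s0, q0), (s3, q1), (s1, q1), (s5, q4), (s4, q0), (s1, q3), (s5, q5), (s4, q5), (s5, q0), (s1, q2), (s1, q0), (s3, q2), (s5, q1), (s5, q2), (s4, q2), (s4, q1), (s1, q4), (s3, q0), (s4, q3), (s1, q5), (s3, q5).
M accepts in {s0} and N accepts in {q0, q4, q5}. The reachable pairs whose M-component is accepting are (s0, q0); in each of them the N-component is accepting too, so the product for L(M) \ L(N) (M-component accepting, N-component rejecting) has no reachable accepting pair and the difference is empty.
Hence every string in L(M) is also in L(N).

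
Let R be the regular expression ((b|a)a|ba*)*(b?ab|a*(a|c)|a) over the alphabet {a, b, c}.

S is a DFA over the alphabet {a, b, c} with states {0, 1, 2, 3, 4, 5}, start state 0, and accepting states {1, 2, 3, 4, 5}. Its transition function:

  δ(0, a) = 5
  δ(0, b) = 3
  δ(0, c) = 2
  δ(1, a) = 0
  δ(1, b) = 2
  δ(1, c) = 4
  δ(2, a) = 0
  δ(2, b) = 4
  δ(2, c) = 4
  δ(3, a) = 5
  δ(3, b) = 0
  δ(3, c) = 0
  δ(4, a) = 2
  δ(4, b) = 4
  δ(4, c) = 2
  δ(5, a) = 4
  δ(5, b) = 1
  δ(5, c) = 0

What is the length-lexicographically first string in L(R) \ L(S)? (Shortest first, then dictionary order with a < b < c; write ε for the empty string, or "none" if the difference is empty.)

The string ac is accepted by R but not by S.
No shorter string lies in the difference, and ac is the lexicographically first length-2 string in L(R) \ L(S).

ac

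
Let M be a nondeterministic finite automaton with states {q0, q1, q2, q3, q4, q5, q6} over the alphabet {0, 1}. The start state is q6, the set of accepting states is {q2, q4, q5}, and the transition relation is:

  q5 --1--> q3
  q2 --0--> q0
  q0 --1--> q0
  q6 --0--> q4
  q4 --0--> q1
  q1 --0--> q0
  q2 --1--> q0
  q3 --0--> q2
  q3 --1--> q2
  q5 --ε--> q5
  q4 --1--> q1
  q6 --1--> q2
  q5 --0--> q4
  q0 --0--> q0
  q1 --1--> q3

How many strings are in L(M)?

6

The useful subgraph on states {q1, q2, q3, q4, q6} is acyclic, so L(M) is finite; the longest accepting path visits 5 useful states, giving maximum string length 4.
Counting accepting paths from q6 by length: 2 of length 1, 4 of length 4. Total 6.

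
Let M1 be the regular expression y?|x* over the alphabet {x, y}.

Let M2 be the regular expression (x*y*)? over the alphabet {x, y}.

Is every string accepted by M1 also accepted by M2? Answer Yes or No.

Converting the expression M1 to a DFA (subset construction, then merging equivalent states) gives the minimal DFA with states {r0, r1, r2, r3}, start state r0, accepting states {r0, r1, r2} and transitions r0: x→r1, y→r2; r1: x→r1, y→r3; r2: x→r3, y→r3; r3: x→r3, y→r3.
Converting the expression M2 to a DFA (subset construction, then merging equivalent states) gives the minimal DFA with states {t0, t1, t2}, start state t0, accepting states {t0, t1} and transitions t0: x→t0, y→t1; t1: x→t2, y→t1; t2: x→t2, y→t2.
Exploring the product automaton M1 × M2 from the start pair (r0, t0), following both machines on each input symbol, reaches 5 state pairs: (r0, t0), (r1, t0), (r2, t1), (r3, t1), (r3, t2).
M1 accepts in {r0, r1, r2} and M2 accepts in {t0, t1}. The reachable pairs whose M1-component is accepting are (r0, t0), (r1, t0), (r2, t1); in each of them the M2-component is accepting too, so the product for L(M1) \ L(M2) (M1-component accepting, M2-component rejecting) has no reachable accepting pair and the difference is empty.
Hence every string in L(M1) is also in L(M2).

Yes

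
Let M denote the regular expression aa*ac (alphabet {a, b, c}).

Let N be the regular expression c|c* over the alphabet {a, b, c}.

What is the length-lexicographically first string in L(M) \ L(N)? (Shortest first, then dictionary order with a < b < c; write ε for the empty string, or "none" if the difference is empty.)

aac

The string aac is accepted by M but not by N.
No shorter string lies in the difference, and aac is the lexicographically first length-3 string in L(M) \ L(N).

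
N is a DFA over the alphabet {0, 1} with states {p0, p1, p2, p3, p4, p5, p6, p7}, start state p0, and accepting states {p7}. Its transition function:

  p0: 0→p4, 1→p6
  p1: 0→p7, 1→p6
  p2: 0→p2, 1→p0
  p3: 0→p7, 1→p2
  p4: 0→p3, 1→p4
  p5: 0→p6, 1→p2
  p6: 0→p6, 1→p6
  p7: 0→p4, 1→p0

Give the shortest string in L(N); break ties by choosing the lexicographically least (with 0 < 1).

A breadth-first search from p0 reaches an accepting state first via the path p0 → p4 → p3 → p7 on input 000.
No string of length < 3 is accepted (BFS exhausts all shorter strings without reaching an accepting state), and 000 is the lexicographically least accepting string of length 3.

000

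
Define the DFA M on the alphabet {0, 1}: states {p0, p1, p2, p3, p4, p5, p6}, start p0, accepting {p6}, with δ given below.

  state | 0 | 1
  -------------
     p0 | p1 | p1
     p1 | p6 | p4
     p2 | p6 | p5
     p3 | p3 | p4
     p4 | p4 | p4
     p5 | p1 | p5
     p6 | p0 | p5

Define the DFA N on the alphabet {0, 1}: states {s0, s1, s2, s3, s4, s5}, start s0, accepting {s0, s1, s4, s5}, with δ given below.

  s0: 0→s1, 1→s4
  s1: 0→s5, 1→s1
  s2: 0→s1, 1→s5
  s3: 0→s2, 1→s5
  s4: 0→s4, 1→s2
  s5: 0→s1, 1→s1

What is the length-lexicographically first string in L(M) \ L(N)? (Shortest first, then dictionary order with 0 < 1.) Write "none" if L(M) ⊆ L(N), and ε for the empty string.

none

Exploring the product automaton M × N from the start pair (p0, s0), following both machines on each input symbol, reaches 17 state pairs: (p0, s0), (p1, s1), (p1, s4), (p6, s5), (p4, s1), (p6, s4), (p4, s2), (p0, s1), (p5, s1), (p4, s5), (p0, s4), (p5, s2), (p1, s5), (p1, s2), (p5, s5), (p6, s1), (p0, s5).
M accepts in {p6} and N accepts in {s0, s1, s4, s5}. The reachable pairs whose M-component is accepting are (p6, s5), (p6, s4), (p6, s1); in each of them the N-component is accepting too, so the product for L(M) \ L(N) (M-component accepting, N-component rejecting) has no reachable accepting pair and the difference is empty.
So every string accepted by M is also accepted by N: L(M) \ L(N) = ∅ and there is no such string.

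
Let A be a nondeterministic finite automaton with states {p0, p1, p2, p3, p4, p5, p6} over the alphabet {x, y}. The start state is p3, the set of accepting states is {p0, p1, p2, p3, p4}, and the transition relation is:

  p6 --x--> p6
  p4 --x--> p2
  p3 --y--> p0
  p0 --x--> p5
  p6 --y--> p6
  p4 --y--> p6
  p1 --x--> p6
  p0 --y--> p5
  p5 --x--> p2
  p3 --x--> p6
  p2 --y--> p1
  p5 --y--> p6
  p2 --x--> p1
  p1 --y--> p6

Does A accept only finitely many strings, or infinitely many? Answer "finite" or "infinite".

The useful states (reachable from p3 and able to reach an accepting state) are {p0, p1, p2, p3, p5}.
Restricted to these states the transition graph has no cycle, so every accepting path has bounded length and L is finite.

finite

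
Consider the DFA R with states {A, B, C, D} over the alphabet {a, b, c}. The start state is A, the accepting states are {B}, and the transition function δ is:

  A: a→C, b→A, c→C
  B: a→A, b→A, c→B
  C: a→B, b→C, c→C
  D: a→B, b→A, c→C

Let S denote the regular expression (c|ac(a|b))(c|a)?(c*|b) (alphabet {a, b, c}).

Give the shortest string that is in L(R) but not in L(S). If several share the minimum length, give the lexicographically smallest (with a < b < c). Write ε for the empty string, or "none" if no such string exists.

The string aa is accepted by R but not by S.
No shorter string lies in the difference, and aa is the lexicographically first length-2 string in L(R) \ L(S).

aa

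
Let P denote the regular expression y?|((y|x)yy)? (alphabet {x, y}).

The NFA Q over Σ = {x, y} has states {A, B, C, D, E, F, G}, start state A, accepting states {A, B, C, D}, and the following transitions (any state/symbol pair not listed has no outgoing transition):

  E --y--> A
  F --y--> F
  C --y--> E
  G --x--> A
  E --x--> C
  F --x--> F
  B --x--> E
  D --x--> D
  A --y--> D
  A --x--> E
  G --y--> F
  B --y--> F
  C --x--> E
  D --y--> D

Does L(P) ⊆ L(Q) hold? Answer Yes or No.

Converting the expression P to a DFA (subset construction, then merging equivalent states) gives the minimal DFA with states {p0, p1, p2, p3, p4, p5}, start state p0, accepting states {p0, p2, p5} and transitions p0: x→p1, y→p2; p1: x→p3, y→p4; p2: x→p3, y→p4; p3: x→p3, y→p3; p4: x→p3, y→p5; p5: x→p3, y→p3.
Exploring the product automaton P × Q from the start pair (p0, A), following both machines on each input symbol, reaches 10 state pairs: (p0, A), (p1, E), (p2, D), (p3, C), (p4, A), (p3, D), (p4, D), (p3, E), (p5, D), (p3, A).
P accepts in {p0, p2, p5} and Q accepts in {A, B, C, D}. The reachable pairs whose P-component is accepting are (p0, A), (p2, D), (p5, D); in each of them the Q-component is accepting too, so the product for L(P) \ L(Q) (P-component accepting, Q-component rejecting) has no reachable accepting pair and the difference is empty.
Hence every string in L(P) is also in L(Q).

Yes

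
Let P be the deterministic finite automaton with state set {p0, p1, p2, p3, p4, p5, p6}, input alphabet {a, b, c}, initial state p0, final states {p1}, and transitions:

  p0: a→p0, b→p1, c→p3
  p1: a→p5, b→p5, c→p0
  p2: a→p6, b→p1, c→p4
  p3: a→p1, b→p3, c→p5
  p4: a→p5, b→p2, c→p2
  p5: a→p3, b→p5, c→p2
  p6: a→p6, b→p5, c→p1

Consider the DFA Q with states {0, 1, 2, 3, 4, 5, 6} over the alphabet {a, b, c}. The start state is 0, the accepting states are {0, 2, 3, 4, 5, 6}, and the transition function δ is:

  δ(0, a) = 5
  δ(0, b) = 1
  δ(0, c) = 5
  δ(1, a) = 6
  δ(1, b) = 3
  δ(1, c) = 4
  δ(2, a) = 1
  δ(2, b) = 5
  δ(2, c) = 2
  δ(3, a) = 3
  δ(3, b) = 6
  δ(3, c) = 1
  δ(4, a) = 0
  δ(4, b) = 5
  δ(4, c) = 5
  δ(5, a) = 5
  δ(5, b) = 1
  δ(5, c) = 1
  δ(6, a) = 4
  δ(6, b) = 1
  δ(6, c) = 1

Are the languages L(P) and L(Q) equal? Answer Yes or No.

The string b is accepted by P but rejected by Q.
So L(P) ≠ L(Q).

No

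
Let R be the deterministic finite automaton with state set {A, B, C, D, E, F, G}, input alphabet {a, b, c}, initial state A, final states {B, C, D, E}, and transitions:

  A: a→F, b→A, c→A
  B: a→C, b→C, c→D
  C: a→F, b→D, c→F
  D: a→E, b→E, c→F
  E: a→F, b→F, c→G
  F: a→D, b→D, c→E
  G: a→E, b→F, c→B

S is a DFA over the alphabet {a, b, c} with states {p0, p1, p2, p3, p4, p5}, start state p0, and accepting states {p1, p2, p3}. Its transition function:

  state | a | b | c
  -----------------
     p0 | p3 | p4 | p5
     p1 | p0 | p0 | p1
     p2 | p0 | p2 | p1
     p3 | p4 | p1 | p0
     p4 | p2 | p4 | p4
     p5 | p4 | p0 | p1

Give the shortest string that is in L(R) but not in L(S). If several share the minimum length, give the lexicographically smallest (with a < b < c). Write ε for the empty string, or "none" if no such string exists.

aa

The string aa is accepted by R but not by S.
No shorter string lies in the difference, and aa is the lexicographically first length-2 string in L(R) \ L(S).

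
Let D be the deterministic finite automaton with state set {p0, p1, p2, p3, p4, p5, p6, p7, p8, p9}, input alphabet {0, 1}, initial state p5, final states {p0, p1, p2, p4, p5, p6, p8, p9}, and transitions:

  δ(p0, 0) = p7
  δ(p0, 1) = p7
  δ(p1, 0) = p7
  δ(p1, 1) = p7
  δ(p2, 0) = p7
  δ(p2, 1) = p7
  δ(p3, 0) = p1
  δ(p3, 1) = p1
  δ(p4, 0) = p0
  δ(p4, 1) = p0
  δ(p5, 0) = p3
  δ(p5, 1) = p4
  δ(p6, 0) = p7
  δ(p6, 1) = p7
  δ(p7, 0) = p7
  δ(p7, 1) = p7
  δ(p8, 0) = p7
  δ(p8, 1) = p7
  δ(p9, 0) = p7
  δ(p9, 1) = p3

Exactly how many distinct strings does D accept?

The useful subgraph on states {p0, p1, p3, p4, p5} is acyclic, so L(D) is finite; the longest accepting path visits 3 useful states, giving maximum string length 2.
Counting accepting paths from p5 by length: 1 of length 0, 1 of length 1, 4 of length 2. Total 6.

6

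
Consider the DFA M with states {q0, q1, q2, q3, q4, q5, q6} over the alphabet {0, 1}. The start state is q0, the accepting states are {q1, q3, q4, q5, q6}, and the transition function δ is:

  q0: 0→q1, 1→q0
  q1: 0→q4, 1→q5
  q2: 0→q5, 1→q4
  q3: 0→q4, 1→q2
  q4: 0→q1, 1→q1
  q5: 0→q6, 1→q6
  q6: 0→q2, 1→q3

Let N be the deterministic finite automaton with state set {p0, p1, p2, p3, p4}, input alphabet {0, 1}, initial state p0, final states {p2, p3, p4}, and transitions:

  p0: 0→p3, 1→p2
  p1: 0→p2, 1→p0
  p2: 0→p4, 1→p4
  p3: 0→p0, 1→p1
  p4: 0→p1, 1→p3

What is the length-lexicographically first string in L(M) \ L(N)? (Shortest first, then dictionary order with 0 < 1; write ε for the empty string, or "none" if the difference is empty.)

The string 00 is accepted by M but not by N.
No shorter string lies in the difference, and 00 is the lexicographically first length-2 string in L(M) \ L(N).

00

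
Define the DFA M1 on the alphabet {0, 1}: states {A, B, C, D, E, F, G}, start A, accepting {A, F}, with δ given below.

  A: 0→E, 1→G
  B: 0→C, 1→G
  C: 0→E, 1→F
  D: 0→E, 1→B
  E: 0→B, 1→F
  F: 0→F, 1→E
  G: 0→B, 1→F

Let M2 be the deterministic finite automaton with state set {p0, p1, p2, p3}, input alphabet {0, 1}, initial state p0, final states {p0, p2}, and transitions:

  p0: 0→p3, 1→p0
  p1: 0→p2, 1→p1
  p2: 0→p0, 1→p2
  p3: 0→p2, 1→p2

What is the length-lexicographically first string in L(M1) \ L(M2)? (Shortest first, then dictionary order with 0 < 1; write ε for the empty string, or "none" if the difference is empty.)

110

The string 110 is accepted by M1 but not by M2.
No shorter string lies in the difference, and 110 is the lexicographically first length-3 string in L(M1) \ L(M2).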